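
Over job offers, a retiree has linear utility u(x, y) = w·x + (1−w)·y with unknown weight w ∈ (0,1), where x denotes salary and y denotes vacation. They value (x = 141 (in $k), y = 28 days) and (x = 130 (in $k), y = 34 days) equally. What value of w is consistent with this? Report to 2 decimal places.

Indifference: w·141 + (1−w)·28 = w·130 + (1−w)·34.
Rearranging, 11·w − 6·(1−w) = 0.
The marginal rate of substitution is 6/11, so w = 6/(11+6) = 0.35.

w = 0.35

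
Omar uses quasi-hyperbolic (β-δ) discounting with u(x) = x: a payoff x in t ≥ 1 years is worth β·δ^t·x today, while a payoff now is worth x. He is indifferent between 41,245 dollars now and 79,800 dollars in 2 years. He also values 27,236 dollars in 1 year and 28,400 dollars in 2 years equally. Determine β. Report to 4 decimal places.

β ≈ 0.5620

From the later pair, β·δ^1·27236 = β·δ^2·28400; dividing through, δ = 27236/28400 = 0.95901.
Substituting δ into 41245 = β·δ^2·79800: β = 41245/(73392.700) ≈ 0.5620.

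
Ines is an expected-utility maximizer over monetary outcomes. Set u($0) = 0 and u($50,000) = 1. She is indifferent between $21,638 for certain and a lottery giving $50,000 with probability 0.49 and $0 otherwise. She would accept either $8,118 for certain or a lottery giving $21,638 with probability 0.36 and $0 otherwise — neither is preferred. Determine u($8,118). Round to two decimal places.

0.18

First, u($21,638) = 0.49·u($50,000) + 0.51·u($0) = 0.49.
The second indifference gives u($8,118) = 0.36·u($21,638) + 0.64·u($0) = 0.36·0.49 + 0.64·0.00 = 0.1764.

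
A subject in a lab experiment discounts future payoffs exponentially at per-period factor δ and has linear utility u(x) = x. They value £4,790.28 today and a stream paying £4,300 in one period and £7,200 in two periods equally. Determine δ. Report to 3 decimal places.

δ ≈ 0.570

The stream is worth 4300δ + 7200δ² today, so 4300δ + 7200δ² = 4790.28.
So 7200δ² + 4300δ − 4790.28 = 0.
By the quadratic formula (taking the positive root), δ = (−4300 + √156450064.00) / 14400 ≈ 0.570.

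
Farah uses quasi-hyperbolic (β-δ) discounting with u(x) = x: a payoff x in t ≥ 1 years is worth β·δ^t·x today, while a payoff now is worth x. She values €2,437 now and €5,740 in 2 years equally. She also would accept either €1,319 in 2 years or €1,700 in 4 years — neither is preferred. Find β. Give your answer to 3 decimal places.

β ≈ 0.547

The second indifference involves only future payoffs, so β cancels: β·δ^2·1319 = β·δ^4·1700, giving δ^2 = 1319/1700 = 0.77588, so δ = 0.88084.
The first indifference: 2437 = β·δ^2·5740, so β = 2437/(δ^2·5740) = 2437/(0.77588·5740) ≈ 0.547.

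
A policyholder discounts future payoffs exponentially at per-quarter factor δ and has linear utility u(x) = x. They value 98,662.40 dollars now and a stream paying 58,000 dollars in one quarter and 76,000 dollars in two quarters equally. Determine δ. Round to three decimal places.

Present value of the stream is 58000·δ + 76000·δ². Indifference gives 58000δ + 76000δ² = 98662.40.
That is, 76000δ² + 58000δ − 98662.40 = 0, a quadratic in δ.
The positive root is δ = [−58000 + √(58000² + 4·76000·98662.40)] / (2·76000) = (−58000 + 182640.000)/152000 ≈ 0.820.

δ ≈ 0.820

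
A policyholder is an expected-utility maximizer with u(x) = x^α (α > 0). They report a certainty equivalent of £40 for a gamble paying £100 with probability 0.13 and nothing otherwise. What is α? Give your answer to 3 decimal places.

α ≈ 2.227

Since u(0) = 0, the lottery's EU is 0.13·100^α.
Setting u(40) equal to that: 40^α = 0.13·100^α ⇒ (40/100)^α = 0.13.
Take logs: α = ln 0.13 / ln(40/100) ≈ 2.22661.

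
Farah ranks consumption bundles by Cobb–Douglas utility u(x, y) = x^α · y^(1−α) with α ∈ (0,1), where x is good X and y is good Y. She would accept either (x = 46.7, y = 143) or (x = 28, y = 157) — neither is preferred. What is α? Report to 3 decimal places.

The Cobb–Douglas utilities coincide, so 46.7^α·143^(1−α) = 28^α·157^(1−α).
(46.7/28)^α = (157/143)^(1−α); take logs: α·ln(46.7/28) = (1−α)·ln(157/143), i.e. α·0.511540 = (1−α)·0.093401.
With A = 0.511540 and B = 0.093401: α·A = (1−α)·B, so α = B/(A+B) = 0.093401/0.604941 ≈ 0.154.

α ≈ 0.154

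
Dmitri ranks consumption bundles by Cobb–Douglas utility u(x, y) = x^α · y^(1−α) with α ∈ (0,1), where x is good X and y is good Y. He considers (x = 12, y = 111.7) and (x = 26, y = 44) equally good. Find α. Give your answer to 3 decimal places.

Indifference: 12^α · 111.7^(1−α) = 26^α · 44^(1−α).
(12/26)^α = (44/111.7)^(1−α); take logs: α·ln(12/26) = (1−α)·ln(44/111.7), i.e. α·-0.773190 = (1−α)·-0.931627.
So α/(1−α) = (-0.931627)/(-0.773190) = 1.204913, and α = 1.204913/2.204913 ≈ 0.546.

α ≈ 0.546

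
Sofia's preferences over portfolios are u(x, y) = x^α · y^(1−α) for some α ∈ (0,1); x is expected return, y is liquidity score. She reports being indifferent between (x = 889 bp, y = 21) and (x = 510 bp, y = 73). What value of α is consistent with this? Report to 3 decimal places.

The Cobb–Douglas utilities coincide, so 889^α·21^(1−α) = 510^α·73^(1−α).
Rearrange to (889/510)^α = (73/21)^(1−α) and take logs: α·0.555687 = (1−α)·1.245937.
So α/(1−α) = (1.245937)/(0.555687) = 2.242156, and α = 2.242156/3.242156 ≈ 0.692.

α ≈ 0.692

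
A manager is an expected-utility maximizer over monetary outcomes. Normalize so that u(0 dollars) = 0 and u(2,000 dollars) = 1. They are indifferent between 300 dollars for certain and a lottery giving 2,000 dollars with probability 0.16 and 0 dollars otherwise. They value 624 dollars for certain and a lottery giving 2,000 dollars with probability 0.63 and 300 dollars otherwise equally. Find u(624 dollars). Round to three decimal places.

First, u(300 dollars) = 0.16·u(2,000 dollars) + 0.84·u(0 dollars) = 0.16.
Chaining: u(624 dollars) = 0.63·1.00 + 0.37·0.16 = 0.6892.

0.689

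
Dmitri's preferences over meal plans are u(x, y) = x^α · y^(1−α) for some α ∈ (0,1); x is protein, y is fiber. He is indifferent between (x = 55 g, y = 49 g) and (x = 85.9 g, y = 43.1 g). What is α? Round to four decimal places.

Indifference: 55^α · 49^(1−α) = 85.9^α · 43.1^(1−α).
Rearrange to (55/85.9)^α = (43.1/49)^(1−α) and take logs: α·-0.4458506 = (1−α)·-0.1282973.
Thus α·(-0.5741479) = -0.1282973, so α = -0.1282973/-0.5741479 ≈ 0.2235.

α ≈ 0.2235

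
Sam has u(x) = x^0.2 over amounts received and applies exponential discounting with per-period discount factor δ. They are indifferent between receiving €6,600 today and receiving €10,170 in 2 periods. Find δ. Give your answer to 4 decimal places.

δ ≈ 0.9577

The payoff in 2 periods is discounted by δ^2, so u(6600) = δ^2·u(10170) and δ^2 = u(6600)/u(10170).
With u(x) = x^0.2: δ^2 = 6600^0.2/10170^0.2 = (6600/10170)^0.2 = 0.91716.
So δ = 0.91716^(1/2) ≈ 0.9577.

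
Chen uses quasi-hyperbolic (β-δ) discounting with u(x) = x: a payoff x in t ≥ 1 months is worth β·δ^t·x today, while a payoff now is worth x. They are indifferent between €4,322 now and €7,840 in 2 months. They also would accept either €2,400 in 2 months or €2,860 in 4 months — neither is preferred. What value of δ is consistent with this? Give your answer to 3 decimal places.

δ ≈ 0.916

From the later pair, β·δ^2·2400 = β·δ^4·2860; dividing through, δ^2 = 2400/2860 = 0.83916, so δ = 0.91606.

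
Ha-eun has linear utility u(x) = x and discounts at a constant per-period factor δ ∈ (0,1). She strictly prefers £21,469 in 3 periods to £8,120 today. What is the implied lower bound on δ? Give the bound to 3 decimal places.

δ > 0.723

Comparing present values: 8120 < δ^3·21469.
Hence δ^3 > 8120/21469 = 0.37822, and x ↦ x^(1/3) is increasing on (0,∞).
δ > 0.37822^(1/3) = 0.723.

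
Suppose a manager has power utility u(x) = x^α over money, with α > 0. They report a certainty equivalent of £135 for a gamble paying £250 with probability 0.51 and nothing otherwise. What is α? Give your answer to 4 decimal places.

Since u(0) = 0, the lottery's EU is 0.51·250^α.
Setting u(135) equal to that: 135^α = 0.51·250^α ⇒ (135/250)^α = 0.51.
α = ln(0.51) / ln(135/250) = -0.6733446/-0.6161861 ≈ 1.0928.

α ≈ 1.0928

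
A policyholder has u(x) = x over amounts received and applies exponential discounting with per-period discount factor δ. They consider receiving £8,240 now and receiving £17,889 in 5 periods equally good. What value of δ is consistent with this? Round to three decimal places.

Equating discounted utilities: u(8240) = δ^5·u(17889) ⇒ δ^5 = u(8240)/u(17889).
With u(x) = x: δ^5 = 8240/17889 = 0.46062.
Hence δ = (0.46062)^(1/5) = 0.85638.

δ ≈ 0.856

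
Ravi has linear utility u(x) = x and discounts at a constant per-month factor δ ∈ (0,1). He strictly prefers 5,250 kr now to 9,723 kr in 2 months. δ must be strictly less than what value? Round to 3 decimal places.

Under u(x) = x this choice says 5250 > δ^2·9723.
So δ^2 < 5250/9723 = 0.53996; taking the square root of both positive sides preserves the inequality.
δ < (5250/9723)^(1/2) ≈ 0.735.

δ < 0.735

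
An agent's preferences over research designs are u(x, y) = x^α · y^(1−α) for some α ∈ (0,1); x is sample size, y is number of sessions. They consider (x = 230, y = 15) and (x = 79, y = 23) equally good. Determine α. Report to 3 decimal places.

α ≈ 0.286

The Cobb–Douglas utilities coincide, so 230^α·15^(1−α) = 79^α·23^(1−α).
Taking logs: α·ln 230 + (1−α)·ln 15 = α·ln 79 + (1−α)·ln 23, i.e. α·1.068631 = (1−α)·0.427444.
So α/(1−α) = (0.427444)/(1.068631) = 0.399992, and α = 0.399992/1.399992 ≈ 0.286.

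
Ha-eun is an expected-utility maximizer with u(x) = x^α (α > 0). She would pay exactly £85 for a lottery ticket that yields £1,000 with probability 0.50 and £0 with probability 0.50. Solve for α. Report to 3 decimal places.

α ≈ 0.281

EU(lottery) = 0.50·1000^α + 0.50·0 = 0.50·1000^α.
Indifference: 85^α = 0.50·1000^α, so (85/1000)^α = 0.50.
Take logs: α = ln 0.50 / ln(85/1000) ≈ 0.28118.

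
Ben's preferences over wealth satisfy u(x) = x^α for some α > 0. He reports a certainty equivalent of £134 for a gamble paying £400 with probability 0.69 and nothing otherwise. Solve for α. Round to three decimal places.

EU(lottery) = 0.69·400^α + 0.31·0 = 0.69·400^α.
Equating: 134^α = 0.69·400^α, i.e. 0.3350^α = 0.69.
Taking logs: α·ln(134/400) = ln(0.69), so α = -0.371064 / -1.093625 ≈ 0.339.

α ≈ 0.339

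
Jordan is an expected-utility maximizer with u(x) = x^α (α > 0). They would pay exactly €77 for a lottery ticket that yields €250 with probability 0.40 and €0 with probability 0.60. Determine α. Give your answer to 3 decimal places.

α ≈ 0.778

The lottery's expected utility is 0.40·u(250) + 0.60·u(0) = 0.40·250^α (since u(0) = 0 for α > 0).
Equating: 77^α = 0.40·250^α, i.e. 0.3080^α = 0.40.
Taking logs: α·ln(77/250) = ln(0.40), so α = -0.916291 / -1.177655 ≈ 0.778.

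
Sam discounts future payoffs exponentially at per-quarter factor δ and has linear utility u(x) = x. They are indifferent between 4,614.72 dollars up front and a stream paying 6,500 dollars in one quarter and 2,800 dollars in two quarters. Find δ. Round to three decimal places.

Equating present values: 4614.72 = 6500δ + 2800δ².
That is, 2800δ² + 6500δ − 4614.72 = 0, a quadratic in δ.
δ = (−6500 + √(6500² + 4·2800·4614.72)) / (2·2800) = (−6500 + √93934864.00) / 5600 ≈ 0.570.

δ ≈ 0.570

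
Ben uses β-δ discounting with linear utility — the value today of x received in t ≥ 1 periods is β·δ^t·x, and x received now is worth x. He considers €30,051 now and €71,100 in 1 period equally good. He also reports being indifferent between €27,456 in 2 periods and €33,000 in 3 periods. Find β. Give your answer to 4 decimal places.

β ≈ 0.5080

From the later pair, β·δ^2·27456 = β·δ^3·33000; dividing through, δ = 27456/33000 = 0.83200.
Substituting δ into 30051 = β·δ·71100: β = 30051/(59155.200) ≈ 0.5080.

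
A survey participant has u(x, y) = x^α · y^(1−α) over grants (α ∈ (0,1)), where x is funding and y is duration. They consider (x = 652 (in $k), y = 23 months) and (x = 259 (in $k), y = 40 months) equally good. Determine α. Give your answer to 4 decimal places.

α ≈ 0.3748

Set the two utilities equal: 652^α·23^(1−α) = 259^α·40^(1−α).
Rearrange to (652/259)^α = (40/23)^(1−α) and take logs: α·0.9232165 = (1−α)·0.5533852.
With A = 0.9232165 and B = 0.5533852: α·A = (1−α)·B, so α = B/(A+B) = 0.5533852/1.4766017 ≈ 0.3748.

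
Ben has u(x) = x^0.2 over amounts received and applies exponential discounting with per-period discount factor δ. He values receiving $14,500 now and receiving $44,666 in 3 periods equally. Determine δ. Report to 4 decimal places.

Indifference means u(14500) = δ^3 · u(44666), so δ^3 = u(14500)/u(44666).
With u(x) = x^0.2: δ^3 = 14500^0.2/44666^0.2 = (14500/44666)^0.2 = 0.79851.
Hence δ = (0.79851)^(1/3) = 0.927740.

δ ≈ 0.9277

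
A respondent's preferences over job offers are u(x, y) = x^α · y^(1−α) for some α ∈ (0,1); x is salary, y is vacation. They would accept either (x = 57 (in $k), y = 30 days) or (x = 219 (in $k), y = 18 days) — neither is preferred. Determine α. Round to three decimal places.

α ≈ 0.275

The Cobb–Douglas utilities coincide, so 57^α·30^(1−α) = 219^α·18^(1−α).
Rearrange to (57/219)^α = (18/30)^(1−α) and take logs: α·-1.346020 = (1−α)·-0.510826.
Thus α·(-1.856846) = -0.510826, so α = -0.510826/-1.856846 ≈ 0.275.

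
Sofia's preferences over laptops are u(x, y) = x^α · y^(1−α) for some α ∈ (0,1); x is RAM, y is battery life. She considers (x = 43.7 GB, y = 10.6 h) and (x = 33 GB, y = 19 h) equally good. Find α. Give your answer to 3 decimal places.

Set the two utilities equal: 43.7^α·10.6^(1−α) = 33^α·19^(1−α).
Taking logs: α·ln 43.7 + (1−α)·ln 10.6 = α·ln 33 + (1−α)·ln 19, i.e. α·0.280841 = (1−α)·0.583585.
So α/(1−α) = (0.583585)/(0.280841) = 2.077991, and α = 2.077991/3.077991 ≈ 0.675.

α ≈ 0.675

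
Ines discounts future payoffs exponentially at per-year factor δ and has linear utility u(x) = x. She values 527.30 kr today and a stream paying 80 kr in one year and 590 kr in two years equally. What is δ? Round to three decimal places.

δ ≈ 0.880

Equating present values: 527.30 = 80δ + 590δ².
So 590δ² + 80δ − 527.30 = 0.
The positive root is δ = [−80 + √(80² + 4·590·527.30)] / (2·590) = (−80 + 1118.404)/1180 ≈ 0.880.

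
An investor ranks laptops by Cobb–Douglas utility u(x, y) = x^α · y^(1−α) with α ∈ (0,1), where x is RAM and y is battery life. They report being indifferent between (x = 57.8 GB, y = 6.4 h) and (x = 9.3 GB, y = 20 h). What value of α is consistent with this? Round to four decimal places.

α ≈ 0.3841

Indifference: 57.8^α · 6.4^(1−α) = 9.3^α · 20^(1−α).
Rearrange to (57.8/9.3)^α = (20/6.4)^(1−α) and take logs: α·1.8269744 = (1−α)·1.1394343.
Thus α·(2.9664087) = 1.1394343, so α = 1.1394343/2.9664087 ≈ 0.3841.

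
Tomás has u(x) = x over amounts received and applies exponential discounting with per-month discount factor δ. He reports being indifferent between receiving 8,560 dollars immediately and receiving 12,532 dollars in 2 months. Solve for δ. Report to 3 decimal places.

δ ≈ 0.826

Equating discounted utilities: u(8560) = δ^2·u(12532) ⇒ δ^2 = u(8560)/u(12532).
With u(x) = x: δ^2 = 8560/12532 = 0.68305.
So δ = 0.68305^(1/2) ≈ 0.826.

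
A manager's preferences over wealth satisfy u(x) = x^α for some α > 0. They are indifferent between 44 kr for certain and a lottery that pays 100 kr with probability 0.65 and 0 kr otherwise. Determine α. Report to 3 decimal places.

α ≈ 0.525

The lottery's expected utility is 0.65·u(100) + 0.35·u(0) = 0.65·100^α (since u(0) = 0 for α > 0).
Setting u(44) equal to that: 44^α = 0.65·100^α ⇒ (44/100)^α = 0.65.
α = ln(0.65) / ln(44/100) = -0.430783/-0.820981 ≈ 0.525.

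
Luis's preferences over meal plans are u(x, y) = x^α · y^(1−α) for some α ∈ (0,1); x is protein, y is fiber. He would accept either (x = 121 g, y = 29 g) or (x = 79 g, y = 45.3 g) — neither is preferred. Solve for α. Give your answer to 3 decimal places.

α ≈ 0.511

Set the two utilities equal: 121^α·29^(1−α) = 79^α·45.3^(1−α).
Taking logs: α·ln 121 + (1−α)·ln 29 = α·ln 79 + (1−α)·ln 45.3, i.e. α·0.426343 = (1−α)·0.446011.
With A = 0.426343 and B = 0.446011: α·A = (1−α)·B, so α = B/(A+B) = 0.446011/0.872354 ≈ 0.511.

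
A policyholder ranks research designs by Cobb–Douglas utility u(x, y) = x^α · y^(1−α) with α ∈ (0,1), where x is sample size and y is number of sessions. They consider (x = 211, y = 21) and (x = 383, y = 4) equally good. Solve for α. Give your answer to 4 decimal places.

α ≈ 0.7356

Set the two utilities equal: 211^α·21^(1−α) = 383^α·4^(1−α).
(211/383)^α = (4/21)^(1−α); take logs: α·ln(211/383) = (1−α)·ln(4/21), i.e. α·-0.5961769 = (1−α)·-1.6582281.
So α/(1−α) = (-1.6582281)/(-0.5961769) = 2.7814363, and α = 2.7814363/3.7814363 ≈ 0.7356.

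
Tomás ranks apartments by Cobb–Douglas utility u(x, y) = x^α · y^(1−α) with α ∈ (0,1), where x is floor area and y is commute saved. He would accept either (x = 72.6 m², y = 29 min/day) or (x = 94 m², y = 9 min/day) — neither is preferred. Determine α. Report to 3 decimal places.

α ≈ 0.819

Set the two utilities equal: 72.6^α·29^(1−α) = 94^α·9^(1−α).
(72.6/94)^α = (9/29)^(1−α); take logs: α·ln(72.6/94) = (1−α)·ln(9/29), i.e. α·-0.258330 = (1−α)·-1.170071.
With A = -0.258330 and B = -1.170071: α·A = (1−α)·B, so α = B/(A+B) = -1.170071/-1.428401 ≈ 0.819.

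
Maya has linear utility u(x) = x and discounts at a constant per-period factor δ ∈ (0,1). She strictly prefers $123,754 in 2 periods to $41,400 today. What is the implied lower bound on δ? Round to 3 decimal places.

δ > 0.578

Comparing present values: 41400 < δ^2·123754.
Dividing by 123754: δ^2 > 0.33453. Both sides are positive, so the square root keeps the direction.
δ > (41400/123754)^(1/2) ≈ 0.578.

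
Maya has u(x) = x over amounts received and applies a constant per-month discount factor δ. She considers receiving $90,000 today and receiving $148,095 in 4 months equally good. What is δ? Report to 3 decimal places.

δ ≈ 0.883

Indifference means u(90000) = δ^4 · u(148095), so δ^4 = u(90000)/u(148095).
With u(x) = x: δ^4 = 90000/148095 = 0.60772.
Taking the 4th root: δ = 0.60772^(1/4) ≈ 0.883.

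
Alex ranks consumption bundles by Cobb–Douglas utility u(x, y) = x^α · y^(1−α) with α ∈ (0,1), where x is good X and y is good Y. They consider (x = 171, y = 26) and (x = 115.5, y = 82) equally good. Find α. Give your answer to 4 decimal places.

α ≈ 0.7454

The Cobb–Douglas utilities coincide, so 171^α·26^(1−α) = 115.5^α·82^(1−α).
Taking logs: α·ln 171 + (1−α)·ln 26 = α·ln 115.5 + (1−α)·ln 82, i.e. α·0.3923930 = (1−α)·1.1486227.
With A = 0.3923930 and B = 1.1486227: α·A = (1−α)·B, so α = B/(A+B) = 1.1486227/1.5410157 ≈ 0.7454.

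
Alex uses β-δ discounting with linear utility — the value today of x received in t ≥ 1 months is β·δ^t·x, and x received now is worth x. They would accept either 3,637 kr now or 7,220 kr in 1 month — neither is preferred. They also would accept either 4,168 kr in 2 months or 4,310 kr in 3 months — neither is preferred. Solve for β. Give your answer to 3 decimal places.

Both payoffs in the second observation are in the future, so β drops out: δ^2·4168 = δ^3·4310 ⇒ δ = 4168/4310 = 0.96705.
Substituting δ into 3637 = β·δ·7220: β = 3637/(6982.125) ≈ 0.521.

β ≈ 0.521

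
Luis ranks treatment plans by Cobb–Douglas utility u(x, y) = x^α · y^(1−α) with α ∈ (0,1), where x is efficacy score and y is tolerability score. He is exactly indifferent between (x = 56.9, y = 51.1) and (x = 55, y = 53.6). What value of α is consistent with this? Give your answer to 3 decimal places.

α ≈ 0.584

Set the two utilities equal: 56.9^α·51.1^(1−α) = 55^α·53.6^(1−α).
Rearrange to (56.9/55)^α = (53.6/51.1)^(1−α) and take logs: α·0.033962 = (1−α)·0.047765.
With A = 0.033962 and B = 0.047765: α·A = (1−α)·B, so α = B/(A+B) = 0.047765/0.081727 ≈ 0.584.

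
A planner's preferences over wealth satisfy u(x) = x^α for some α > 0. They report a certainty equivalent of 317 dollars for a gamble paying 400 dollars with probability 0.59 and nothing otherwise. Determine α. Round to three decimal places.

Since u(0) = 0, the lottery's EU is 0.59·400^α.
Equating: 317^α = 0.59·400^α, i.e. 0.7925^α = 0.59.
α = ln(0.59) / ln(317/400) = -0.527633/-0.232563 ≈ 2.269.

α ≈ 2.269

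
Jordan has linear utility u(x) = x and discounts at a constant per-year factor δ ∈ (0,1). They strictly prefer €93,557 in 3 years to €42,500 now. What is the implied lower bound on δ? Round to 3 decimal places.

δ > 0.769

The preference means 42500 < δ^3·93557.
Dividing by 93557: δ^3 > 0.45427. Both sides are positive, so the cube root keeps the direction.
δ > (42500/93557)^(1/3) ≈ 0.769.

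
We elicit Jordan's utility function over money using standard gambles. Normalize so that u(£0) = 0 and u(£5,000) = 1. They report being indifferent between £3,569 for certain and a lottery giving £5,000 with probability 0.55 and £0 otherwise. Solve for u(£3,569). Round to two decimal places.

0.55

u(£3,569) equals the lottery's expected utility: 0.55·1 + 0.45·0 = 0.55.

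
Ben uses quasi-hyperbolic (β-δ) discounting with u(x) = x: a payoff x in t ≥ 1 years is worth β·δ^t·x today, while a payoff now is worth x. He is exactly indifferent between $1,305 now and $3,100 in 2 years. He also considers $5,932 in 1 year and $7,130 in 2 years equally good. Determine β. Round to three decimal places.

β ≈ 0.608

The second indifference involves only future payoffs, so β cancels: β·δ^1·5932 = β·δ^2·7130, giving δ = 5932/7130 = 0.83198.
Now use the now-vs-future pair: 1305 = β·δ^2·3100 gives β = 1305/(0.69219·3100) ≈ 0.608.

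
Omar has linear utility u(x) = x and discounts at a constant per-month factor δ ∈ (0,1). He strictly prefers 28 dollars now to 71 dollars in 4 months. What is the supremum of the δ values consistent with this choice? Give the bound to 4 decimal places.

The preference means 28 > δ^4·71.
So δ^4 < 28/71 = 0.39437; taking the 4th root of both positive sides preserves the inequality.
δ < (28/71)^(1/4) ≈ 0.7925.

δ < 0.7925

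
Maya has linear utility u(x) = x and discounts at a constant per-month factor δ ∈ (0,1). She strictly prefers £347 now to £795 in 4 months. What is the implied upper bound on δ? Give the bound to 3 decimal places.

δ < 0.813

Under u(x) = x this choice says 347 > δ^4·795.
Dividing by 795: δ^4 < 0.43648. Both sides are positive, so the 4th root keeps the direction.
δ < (347/795)^(1/4) ≈ 0.813.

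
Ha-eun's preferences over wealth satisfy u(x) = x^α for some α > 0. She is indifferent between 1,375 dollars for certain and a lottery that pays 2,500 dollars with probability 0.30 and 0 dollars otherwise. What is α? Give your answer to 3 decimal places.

α ≈ 2.014

Since u(0) = 0, the lottery's EU is 0.30·2500^α.
Indifference: 1375^α = 0.30·2500^α, so (1375/2500)^α = 0.30.
Taking logs: α·ln(1375/2500) = ln(0.30), so α = -1.203973 / -0.597837 ≈ 2.014.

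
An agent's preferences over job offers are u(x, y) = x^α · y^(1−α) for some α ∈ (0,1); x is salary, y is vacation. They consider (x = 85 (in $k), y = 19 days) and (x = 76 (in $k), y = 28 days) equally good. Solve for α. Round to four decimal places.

α ≈ 0.7760

The Cobb–Douglas utilities coincide, so 85^α·19^(1−α) = 76^α·28^(1−α).
Rearrange to (85/76)^α = (28/19)^(1−α) and take logs: α·0.1119179 = (1−α)·0.3877655.
Thus α·(0.4996834) = 0.3877655, so α = 0.3877655/0.4996834 ≈ 0.7760.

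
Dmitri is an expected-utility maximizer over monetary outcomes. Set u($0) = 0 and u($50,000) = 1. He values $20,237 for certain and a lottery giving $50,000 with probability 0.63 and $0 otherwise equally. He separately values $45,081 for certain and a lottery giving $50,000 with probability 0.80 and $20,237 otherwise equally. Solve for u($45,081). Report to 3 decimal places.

First, u($20,237) = 0.63·u($50,000) + 0.37·u($0) = 0.63.
Then u($45,081) = 0.80·u($50,000) + 0.20·u($20,237) = 0.80·1.00 + 0.20·0.63 = 0.9260.

0.926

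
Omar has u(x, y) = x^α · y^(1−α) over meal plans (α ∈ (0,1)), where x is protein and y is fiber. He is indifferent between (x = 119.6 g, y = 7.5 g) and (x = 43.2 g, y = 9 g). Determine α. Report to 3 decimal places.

Set the two utilities equal: 119.6^α·7.5^(1−α) = 43.2^α·9^(1−α).
(119.6/43.2)^α = (9/7.5)^(1−α); take logs: α·ln(119.6/43.2) = (1−α)·ln(9/7.5), i.e. α·1.018312 = (1−α)·0.182322.
Thus α·(1.200634) = 0.182322, so α = 0.182322/1.200634 ≈ 0.152.

α ≈ 0.152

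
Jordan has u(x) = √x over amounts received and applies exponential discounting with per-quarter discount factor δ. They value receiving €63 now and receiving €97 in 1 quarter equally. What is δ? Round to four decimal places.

δ ≈ 0.8059

Indifference means u(63) = δ · u(97), so δ = u(63)/u(97).
With u(x) = √x: δ = √63/√97 = √(63/97) = 0.80591.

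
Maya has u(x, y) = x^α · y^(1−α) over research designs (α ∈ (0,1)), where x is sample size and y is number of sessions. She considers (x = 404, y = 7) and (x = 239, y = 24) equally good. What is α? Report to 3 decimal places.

α ≈ 0.701

Indifference: 404^α · 7^(1−α) = 239^α · 24^(1−α).
Rearrange to (404/239)^α = (24/7)^(1−α) and take logs: α·0.524951 = (1−α)·1.232144.
So α/(1−α) = (1.232144)/(0.524951) = 2.347160, and α = 2.347160/3.347160 ≈ 0.701.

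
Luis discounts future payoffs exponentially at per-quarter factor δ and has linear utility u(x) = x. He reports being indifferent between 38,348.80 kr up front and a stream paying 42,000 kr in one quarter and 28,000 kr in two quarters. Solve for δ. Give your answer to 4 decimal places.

δ ≈ 0.6400

The stream is worth 42000δ + 28000δ² today, so 42000δ + 28000δ² = 38348.80.
That is, 28000δ² + 42000δ − 38348.80 = 0, a quadratic in δ.
By the quadratic formula (taking the positive root), δ = (−42000 + √6059065600.00) / 56000 ≈ 0.6400.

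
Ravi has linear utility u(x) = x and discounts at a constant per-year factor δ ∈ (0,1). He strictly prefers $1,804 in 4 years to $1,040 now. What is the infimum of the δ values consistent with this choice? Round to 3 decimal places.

δ > 0.871

The preference means 1040 < δ^4·1804.
Dividing by 1804: δ^4 > 0.57650. Both sides are positive, so the 4th root keeps the direction.
δ > 0.57650^(1/4) = 0.871.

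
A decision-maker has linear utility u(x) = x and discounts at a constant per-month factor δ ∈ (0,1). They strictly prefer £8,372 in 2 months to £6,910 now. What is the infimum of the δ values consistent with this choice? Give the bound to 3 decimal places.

δ > 0.908

Comparing present values: 6910 < δ^2·8372.
Hence δ^2 > 6910/8372 = 0.82537, and x ↦ x^(1/2) is increasing on (0,∞).
δ > 0.82537^(1/2) = 0.908.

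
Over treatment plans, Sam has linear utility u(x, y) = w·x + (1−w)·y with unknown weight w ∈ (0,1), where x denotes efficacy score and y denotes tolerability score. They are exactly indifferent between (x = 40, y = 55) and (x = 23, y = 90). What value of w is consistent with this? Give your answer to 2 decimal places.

w = 0.67

Indifference: w·40 + (1−w)·55 = w·23 + (1−w)·90.
w·(40−23) = (1−w)·(90−55), i.e. w·17 = (1−w)·35.
So w/(1−w) = 35/17 = 2.0588, giving w = 35/(17+35) = 0.67.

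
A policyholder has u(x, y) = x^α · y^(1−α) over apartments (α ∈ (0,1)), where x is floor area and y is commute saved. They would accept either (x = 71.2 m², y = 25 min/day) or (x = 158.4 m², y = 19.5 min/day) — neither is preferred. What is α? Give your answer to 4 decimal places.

α ≈ 0.2371

Set the two utilities equal: 71.2^α·25^(1−α) = 158.4^α·19.5^(1−α).
Rearrange to (71.2/158.4)^α = (19.5/25)^(1−α) and take logs: α·-0.7996307 = (1−α)·-0.2484614.
Thus α·(-1.0480921) = -0.2484614, so α = -0.2484614/-1.0480921 ≈ 0.2371.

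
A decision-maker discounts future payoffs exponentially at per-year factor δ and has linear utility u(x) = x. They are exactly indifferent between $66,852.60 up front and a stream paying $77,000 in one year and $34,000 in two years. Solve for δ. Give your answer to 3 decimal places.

δ ≈ 0.670

Equating present values: 66852.60 = 77000δ + 34000δ².
That is, 34000δ² + 77000δ − 66852.60 = 0, a quadratic in δ.
By the quadratic formula (taking the positive root), δ = (−77000 + √15020953600.00) / 68000 ≈ 0.670.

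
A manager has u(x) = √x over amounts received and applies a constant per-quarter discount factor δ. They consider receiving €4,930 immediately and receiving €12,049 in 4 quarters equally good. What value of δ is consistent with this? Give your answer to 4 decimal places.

δ ≈ 0.8943

Equating discounted utilities: u(4930) = δ^4·u(12049) ⇒ δ^4 = u(4930)/u(12049).
With u(x) = √x: δ^4 = √4930/√12049 = √(4930/12049) = 0.63966.
Hence δ = (0.63966)^(1/4) = 0.894308.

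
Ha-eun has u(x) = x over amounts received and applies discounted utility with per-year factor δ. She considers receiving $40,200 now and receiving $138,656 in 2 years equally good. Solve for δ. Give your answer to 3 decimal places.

δ ≈ 0.538

The payoff in 2 years is discounted by δ^2, so u(40200) = δ^2·u(138656) and δ^2 = u(40200)/u(138656).
With u(x) = x: δ^2 = 40200/138656 = 0.28993.
Hence δ = (0.28993)^(1/2) = 0.53845.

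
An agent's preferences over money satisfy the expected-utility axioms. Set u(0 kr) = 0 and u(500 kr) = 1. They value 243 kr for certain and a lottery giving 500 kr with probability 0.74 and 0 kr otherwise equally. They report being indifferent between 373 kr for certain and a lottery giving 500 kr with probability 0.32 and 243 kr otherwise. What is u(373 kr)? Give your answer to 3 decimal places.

The first gamble pins u(243 kr): it must equal 0.74·1 + 0.26·0 = 0.74.
Then u(373 kr) = 0.32·u(500 kr) + 0.68·u(243 kr) = 0.32·1.00 + 0.68·0.74 = 0.8232.

0.823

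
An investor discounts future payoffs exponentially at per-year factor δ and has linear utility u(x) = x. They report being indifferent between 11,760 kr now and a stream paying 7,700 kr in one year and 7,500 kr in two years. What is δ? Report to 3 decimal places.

δ ≈ 0.840

The stream is worth 7700δ + 7500δ² today, so 7700δ + 7500δ² = 11760.
So 7500δ² + 7700δ − 11760 = 0.
By the quadratic formula (taking the positive root), δ = (−7700 + √412090000.00) / 15000 ≈ 0.840.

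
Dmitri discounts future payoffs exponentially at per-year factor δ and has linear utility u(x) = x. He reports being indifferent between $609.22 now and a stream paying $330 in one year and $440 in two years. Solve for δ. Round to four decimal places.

δ ≈ 0.8600

Present value of the stream is 330·δ + 440·δ². Indifference gives 330δ + 440δ² = 609.22.
Rearranged: 440δ² + 330δ − 609.22 = 0.
δ = (−330 + √(330² + 4·440·609.22)) / (2·440) = (−330 + √1181127.20) / 880 ≈ 0.8600.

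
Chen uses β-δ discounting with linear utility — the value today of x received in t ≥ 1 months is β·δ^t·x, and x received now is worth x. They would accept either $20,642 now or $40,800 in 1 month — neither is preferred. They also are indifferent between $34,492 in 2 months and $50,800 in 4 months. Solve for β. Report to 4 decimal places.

β ≈ 0.6140

The second indifference involves only future payoffs, so β cancels: β·δ^2·34492 = β·δ^4·50800, giving δ^2 = 34492/50800 = 0.67898, so δ = 0.82400.
Substituting δ into 20642 = β·δ·40800: β = 20642/(33619.209) ≈ 0.6140.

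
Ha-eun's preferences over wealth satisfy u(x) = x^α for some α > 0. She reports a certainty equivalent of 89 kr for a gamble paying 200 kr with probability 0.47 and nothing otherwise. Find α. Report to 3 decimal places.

EU(lottery) = 0.47·200^α + 0.53·0 = 0.47·200^α.
Indifference: 89^α = 0.47·200^α, so (89/200)^α = 0.47.
Taking logs: α·ln(89/200) = ln(0.47), so α = -0.755023 / -0.809681 ≈ 0.932.

α ≈ 0.932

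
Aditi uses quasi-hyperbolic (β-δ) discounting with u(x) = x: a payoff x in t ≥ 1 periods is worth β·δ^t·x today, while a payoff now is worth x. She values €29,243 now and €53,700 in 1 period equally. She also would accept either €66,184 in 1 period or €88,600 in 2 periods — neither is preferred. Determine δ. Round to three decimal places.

Both payoffs in the second observation are in the future, so β drops out: δ^1·66184 = δ^2·88600 ⇒ δ = 66184/88600 = 0.74700.

δ ≈ 0.747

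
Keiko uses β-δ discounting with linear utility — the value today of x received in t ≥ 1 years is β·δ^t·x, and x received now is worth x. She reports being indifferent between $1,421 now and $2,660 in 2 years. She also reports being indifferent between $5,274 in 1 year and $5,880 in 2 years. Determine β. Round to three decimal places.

The second indifference involves only future payoffs, so β cancels: β·δ^1·5274 = β·δ^2·5880, giving δ = 5274/5880 = 0.89694.
Now use the now-vs-future pair: 1421 = β·δ^2·2660 gives β = 1421/(0.80450·2660) ≈ 0.664.

β ≈ 0.664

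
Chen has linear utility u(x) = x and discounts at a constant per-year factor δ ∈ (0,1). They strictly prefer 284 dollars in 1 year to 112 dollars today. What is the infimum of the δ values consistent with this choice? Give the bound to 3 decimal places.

Comparing present values: 112 < δ·284.
Dividing through by 284 gives δ > 0.39437.

δ > 0.394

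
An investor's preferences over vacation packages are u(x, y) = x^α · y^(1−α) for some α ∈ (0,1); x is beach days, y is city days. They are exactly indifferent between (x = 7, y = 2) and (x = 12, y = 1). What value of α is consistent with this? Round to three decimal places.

α ≈ 0.563

Set the two utilities equal: 7^α·2^(1−α) = 12^α·1^(1−α).
(7/12)^α = (1/2)^(1−α); take logs: α·ln(7/12) = (1−α)·ln(1/2), i.e. α·-0.538997 = (1−α)·-0.693147.
So α/(1−α) = (-0.693147)/(-0.538997) = 1.285994, and α = 1.285994/2.285994 ≈ 0.563.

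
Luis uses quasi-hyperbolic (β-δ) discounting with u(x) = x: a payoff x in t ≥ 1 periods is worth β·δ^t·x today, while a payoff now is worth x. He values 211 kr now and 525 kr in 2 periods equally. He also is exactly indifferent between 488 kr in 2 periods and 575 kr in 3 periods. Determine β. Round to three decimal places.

From the later pair, β·δ^2·488 = β·δ^3·575; dividing through, δ = 488/575 = 0.84870.
Now use the now-vs-future pair: 211 = β·δ^2·525 gives β = 211/(0.72028·525) ≈ 0.558.

β ≈ 0.558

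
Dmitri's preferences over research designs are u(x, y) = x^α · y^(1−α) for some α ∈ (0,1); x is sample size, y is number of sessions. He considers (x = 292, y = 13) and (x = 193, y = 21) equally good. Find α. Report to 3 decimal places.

The Cobb–Douglas utilities coincide, so 292^α·13^(1−α) = 193^α·21^(1−α).
(292/193)^α = (21/13)^(1−α); take logs: α·ln(292/193) = (1−α)·ln(21/13), i.e. α·0.414064 = (1−α)·0.479573.
Thus α·(0.893637) = 0.479573, so α = 0.479573/0.893637 ≈ 0.537.

α ≈ 0.537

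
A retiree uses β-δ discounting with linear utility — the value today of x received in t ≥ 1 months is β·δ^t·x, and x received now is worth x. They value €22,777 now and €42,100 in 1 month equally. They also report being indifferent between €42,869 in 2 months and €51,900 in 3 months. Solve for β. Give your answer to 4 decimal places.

From the later pair, β·δ^2·42869 = β·δ^3·51900; dividing through, δ = 42869/51900 = 0.82599.
The first indifference: 22777 = β·δ·42100, so β = 22777/(δ·42100) = 22777/(0.82599·42100) ≈ 0.6550.

β ≈ 0.6550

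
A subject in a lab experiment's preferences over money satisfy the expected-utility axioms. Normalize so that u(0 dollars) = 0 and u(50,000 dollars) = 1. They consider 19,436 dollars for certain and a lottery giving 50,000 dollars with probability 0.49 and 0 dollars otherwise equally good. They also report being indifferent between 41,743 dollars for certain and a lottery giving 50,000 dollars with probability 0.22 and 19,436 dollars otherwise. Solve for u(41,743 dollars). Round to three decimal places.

0.602

The first gamble pins u(19,436 dollars): it must equal 0.49·1 + 0.51·0 = 0.49.
The second indifference gives u(41,743 dollars) = 0.22·u(50,000 dollars) + 0.78·u(19,436 dollars) = 0.22·1.00 + 0.78·0.49 = 0.6022.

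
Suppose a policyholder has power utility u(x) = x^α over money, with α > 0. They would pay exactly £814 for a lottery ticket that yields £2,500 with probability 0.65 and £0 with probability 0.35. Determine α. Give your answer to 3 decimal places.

α ≈ 0.384

The lottery's expected utility is 0.65·u(2500) + 0.35·u(0) = 0.65·2500^α (since u(0) = 0 for α > 0).
Equating: 814^α = 0.65·2500^α, i.e. 0.3256^α = 0.65.
α = ln(0.65) / ln(814/2500) = -0.430783/-1.122086 ≈ 0.384.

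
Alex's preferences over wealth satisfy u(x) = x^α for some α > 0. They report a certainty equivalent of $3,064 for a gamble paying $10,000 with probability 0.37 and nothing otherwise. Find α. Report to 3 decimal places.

α ≈ 0.841

The lottery's expected utility is 0.37·u(10000) + 0.63·u(0) = 0.37·10000^α (since u(0) = 0 for α > 0).
Setting u(3064) equal to that: 3064^α = 0.37·10000^α ⇒ (3064/10000)^α = 0.37.
α = ln(0.37) / ln(3064/10000) = -0.994252/-1.182864 ≈ 0.841.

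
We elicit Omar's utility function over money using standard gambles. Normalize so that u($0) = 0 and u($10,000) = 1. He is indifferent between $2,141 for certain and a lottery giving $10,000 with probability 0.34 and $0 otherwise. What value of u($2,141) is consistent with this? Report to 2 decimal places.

By the standard-gamble method, u($2,141) is just the indifference probability on the best outcome: 0.34.

0.34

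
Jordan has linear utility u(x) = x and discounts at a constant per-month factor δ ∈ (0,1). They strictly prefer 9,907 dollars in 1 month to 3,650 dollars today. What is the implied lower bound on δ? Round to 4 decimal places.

δ > 0.3684

Comparing present values: 3650 < δ·9907.
Dividing through by 9907 gives δ > 0.36843.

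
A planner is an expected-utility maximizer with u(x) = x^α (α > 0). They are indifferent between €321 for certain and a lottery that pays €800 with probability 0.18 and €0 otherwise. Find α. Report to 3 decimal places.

The lottery's expected utility is 0.18·u(800) + 0.82·u(0) = 0.18·800^α (since u(0) = 0 for α > 0).
Indifference: 321^α = 0.18·800^α, so (321/800)^α = 0.18.
Taking logs: α·ln(321/800) = ln(0.18), so α = -1.714798 / -0.913171 ≈ 1.878.

α ≈ 1.878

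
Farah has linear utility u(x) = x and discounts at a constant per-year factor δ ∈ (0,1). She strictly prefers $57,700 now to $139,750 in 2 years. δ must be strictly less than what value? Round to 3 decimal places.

δ < 0.643

Under u(x) = x this choice says 57700 > δ^2·139750.
So δ^2 < 57700/139750 = 0.41288; taking the square root of both positive sides preserves the inequality.
δ < (57700/139750)^(1/2) ≈ 0.643.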